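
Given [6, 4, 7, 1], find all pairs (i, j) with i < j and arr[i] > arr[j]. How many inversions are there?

Finding inversions in [6, 4, 7, 1]:

(0, 1): arr[0]=6 > arr[1]=4
(0, 3): arr[0]=6 > arr[3]=1
(1, 3): arr[1]=4 > arr[3]=1
(2, 3): arr[2]=7 > arr[3]=1

Total inversions: 4

The array has 4 inversion(s): (0,1), (0,3), (1,3), (2,3). Each pair (i,j) satisfies i < j and arr[i] > arr[j].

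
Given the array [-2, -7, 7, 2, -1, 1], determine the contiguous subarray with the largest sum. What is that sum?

Using Kadane's algorithm on [-2, -7, 7, 2, -1, 1]:

Scanning through the array:
Position 1 (value -7): max_ending_here = -7, max_so_far = -2
Position 2 (value 7): max_ending_here = 7, max_so_far = 7
Position 3 (value 2): max_ending_here = 9, max_so_far = 9
Position 4 (value -1): max_ending_here = 8, max_so_far = 9
Position 5 (value 1): max_ending_here = 9, max_so_far = 9

Maximum subarray: [7, 2]
Maximum sum: 9

The maximum subarray is [7, 2] with sum 9. This subarray runs from index 2 to index 3.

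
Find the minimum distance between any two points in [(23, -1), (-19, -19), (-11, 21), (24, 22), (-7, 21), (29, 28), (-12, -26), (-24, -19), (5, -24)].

Computing all pairwise distances among 9 points:

d((23, -1), (-19, -19)) = 45.6946
d((23, -1), (-11, 21)) = 40.4969
d((23, -1), (24, 22)) = 23.0217
d((23, -1), (-7, 21)) = 37.2022
d((23, -1), (29, 28)) = 29.6142
d((23, -1), (-12, -26)) = 43.0116
d((23, -1), (-24, -19)) = 50.3289
d((23, -1), (5, -24)) = 29.2062
d((-19, -19), (-11, 21)) = 40.7922
d((-19, -19), (24, 22)) = 59.4138
d((-19, -19), (-7, 21)) = 41.7612
d((-19, -19), (29, 28)) = 67.1789
d((-19, -19), (-12, -26)) = 9.8995
d((-19, -19), (-24, -19)) = 5.0
d((-19, -19), (5, -24)) = 24.5153
d((-11, 21), (24, 22)) = 35.0143
d((-11, 21), (-7, 21)) = 4.0 <-- minimum
d((-11, 21), (29, 28)) = 40.6079
d((-11, 21), (-12, -26)) = 47.0106
d((-11, 21), (-24, -19)) = 42.0595
d((-11, 21), (5, -24)) = 47.7598
d((24, 22), (-7, 21)) = 31.0161
d((24, 22), (29, 28)) = 7.8102
d((24, 22), (-12, -26)) = 60.0
d((24, 22), (-24, -19)) = 63.1269
d((24, 22), (5, -24)) = 49.7695
d((-7, 21), (29, 28)) = 36.6742
d((-7, 21), (-12, -26)) = 47.2652
d((-7, 21), (-24, -19)) = 43.4626
d((-7, 21), (5, -24)) = 46.5725
d((29, 28), (-12, -26)) = 67.8012
d((29, 28), (-24, -19)) = 70.8378
d((29, 28), (5, -24)) = 57.2713
d((-12, -26), (-24, -19)) = 13.8924
d((-12, -26), (5, -24)) = 17.1172
d((-24, -19), (5, -24)) = 29.4279

Closest pair: (-11, 21) and (-7, 21) with distance 4.0

The closest pair is (-11, 21) and (-7, 21) with Euclidean distance 4.0. For 9 points, brute-force pairwise comparison is shown above. For large n, the divide-and-conquer algorithm (sort by x, recurse on halves, check the dividing strip) achieves O(n log n).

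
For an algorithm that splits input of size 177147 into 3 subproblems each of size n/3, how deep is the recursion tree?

For divide and conquer with division factor 3:

Problem sizes at each level:
Level 0: 177147
Level 1: 59049
Level 2: 19683
Level 3: 6561
Level 4: 2187
Level 5: 729
Level 6: 243
Level 7: 81
Level 8: 27
Level 9: 9
Level 10: 3
Level 11: 1

The root is level 0 and the size-1 base case is level 11 (the tree spans levels 0 through 11, i.e. 12 levels counting the root), so the depth is the number of divisions: log_3(177147) = 11

The recursion tree depth is log_3(177147) = 11. At each level, the problem size is divided by 3, so it takes 11 divisions to reduce to a base case of size 1. The algorithm makes 3 recursive calls at each level.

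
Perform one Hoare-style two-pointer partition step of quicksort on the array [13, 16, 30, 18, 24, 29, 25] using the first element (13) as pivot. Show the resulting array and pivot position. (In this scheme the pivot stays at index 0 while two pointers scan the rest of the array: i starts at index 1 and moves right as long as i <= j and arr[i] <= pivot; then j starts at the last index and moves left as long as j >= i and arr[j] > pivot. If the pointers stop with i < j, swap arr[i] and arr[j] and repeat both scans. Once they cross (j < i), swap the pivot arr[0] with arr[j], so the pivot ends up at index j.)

Hoare-style two-pointer partition with pivot = 13:

Initial array: [13, 16, 30, 18, 24, 29, 25]

Pointers start at i = 1, j = 6.
i ends at 1, j ends at 0: the pointers have crossed (j < i), so scanning stops.

j = 0, so swapping arr[0] with arr[j] leaves the pivot at position 0: [13, 16, 30, 18, 24, 29, 25]
Pivot position: 0

After partitioning with pivot 13, the array becomes [13, 16, 30, 18, 24, 29, 25]. The pivot is placed at index 0. All elements to the left of the pivot are <= 13, and all elements to the right are > 13.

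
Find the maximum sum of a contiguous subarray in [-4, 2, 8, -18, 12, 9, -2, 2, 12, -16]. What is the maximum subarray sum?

Using Kadane's algorithm on [-4, 2, 8, -18, 12, 9, -2, 2, 12, -16]:

Scanning through the array:
Position 1 (value 2): max_ending_here = 2, max_so_far = 2
Position 2 (value 8): max_ending_here = 10, max_so_far = 10
Position 3 (value -18): max_ending_here = -8, max_so_far = 10
Position 4 (value 12): max_ending_here = 12, max_so_far = 12
Position 5 (value 9): max_ending_here = 21, max_so_far = 21
Position 6 (value -2): max_ending_here = 19, max_so_far = 21
Position 7 (value 2): max_ending_here = 21, max_so_far = 21
Position 8 (value 12): max_ending_here = 33, max_so_far = 33
Position 9 (value -16): max_ending_here = 17, max_so_far = 33

Maximum subarray: [12, 9, -2, 2, 12]
Maximum sum: 33

The maximum subarray is [12, 9, -2, 2, 12] with sum 33. This subarray runs from index 4 to index 8.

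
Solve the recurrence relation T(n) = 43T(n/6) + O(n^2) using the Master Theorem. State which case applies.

Master Theorem for T(n) = 43T(n/6) + O(n^2):

a = 43, b = 6, c = 2
log_b(a) = log_6(43) = 2.0992

Case 1: c = 2 < log_6(43) = 2.0992
T(n) = O(n^(log_6 43))

For T(n) = 43T(n/6) + O(n^2): log_6(43) = 2.0992. This is Case 1 of the Master Theorem (c < log_b(a), work dominated by leaves), giving O(n^(log_6 43)).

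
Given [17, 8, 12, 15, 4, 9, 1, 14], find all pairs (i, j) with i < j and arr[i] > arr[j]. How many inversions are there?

Finding inversions in [17, 8, 12, 15, 4, 9, 1, 14]:

(0, 1): arr[0]=17 > arr[1]=8
(0, 2): arr[0]=17 > arr[2]=12
(0, 3): arr[0]=17 > arr[3]=15
(0, 4): arr[0]=17 > arr[4]=4
(0, 5): arr[0]=17 > arr[5]=9
(0, 6): arr[0]=17 > arr[6]=1
(0, 7): arr[0]=17 > arr[7]=14
(1, 4): arr[1]=8 > arr[4]=4
(1, 6): arr[1]=8 > arr[6]=1
(2, 4): arr[2]=12 > arr[4]=4
(2, 5): arr[2]=12 > arr[5]=9
(2, 6): arr[2]=12 > arr[6]=1
(3, 4): arr[3]=15 > arr[4]=4
(3, 5): arr[3]=15 > arr[5]=9
(3, 6): arr[3]=15 > arr[6]=1
(3, 7): arr[3]=15 > arr[7]=14
(4, 6): arr[4]=4 > arr[6]=1
(5, 6): arr[5]=9 > arr[6]=1

Total inversions: 18

The array has 18 inversion(s): (0,1), (0,2), (0,3), (0,4), (0,5), (0,6), (0,7), (1,4), (1,6), (2,4), (2,5), (2,6), (3,4), (3,5), (3,6), (3,7), (4,6), (5,6). Each pair (i,j) satisfies i < j and arr[i] > arr[j].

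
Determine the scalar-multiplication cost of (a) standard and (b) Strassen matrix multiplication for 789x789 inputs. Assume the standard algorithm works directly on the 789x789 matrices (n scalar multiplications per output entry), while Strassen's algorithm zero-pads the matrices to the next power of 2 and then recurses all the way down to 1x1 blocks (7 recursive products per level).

Matrix multiplication for 789x789 matrices:

Strassen's algorithm requires power-of-2 dimensions. Pad 789x789 to 1024x1024 (next power of 2).

Standard algorithm: 789^3 = 491169069 multiplications
Strassen's algorithm: 7^(log2(1024)) = 7^10 = 282475249 multiplications
Savings: 491169069 - 282475249 = 208693820 multiplications

Standard: 491169069 multiplications (789^3). Strassen: 282475249 multiplications (7^10, after padding to 1024x1024). Strassen reduces 8 recursive multiplications to 7 at each level.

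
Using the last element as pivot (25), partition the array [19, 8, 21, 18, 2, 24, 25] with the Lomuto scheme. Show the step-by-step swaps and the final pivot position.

Lomuto partition with pivot = 25:

Initial array: [19, 8, 21, 18, 2, 24, 25]

arr[0]=19 <= 25: swap with position 0, array becomes [19, 8, 21, 18, 2, 24, 25]
arr[1]=8 <= 25: swap with position 1, array becomes [19, 8, 21, 18, 2, 24, 25]
arr[2]=21 <= 25: swap with position 2, array becomes [19, 8, 21, 18, 2, 24, 25]
arr[3]=18 <= 25: swap with position 3, array becomes [19, 8, 21, 18, 2, 24, 25]
arr[4]=2 <= 25: swap with position 4, array becomes [19, 8, 21, 18, 2, 24, 25]
arr[5]=24 <= 25: swap with position 5, array becomes [19, 8, 21, 18, 2, 24, 25]

Place pivot at position 6: [19, 8, 21, 18, 2, 24, 25]
Pivot position: 6

After partitioning with pivot 25, the array becomes [19, 8, 21, 18, 2, 24, 25]. The pivot is placed at index 6. All elements to the left of the pivot are <= 25, and all elements to the right are > 25.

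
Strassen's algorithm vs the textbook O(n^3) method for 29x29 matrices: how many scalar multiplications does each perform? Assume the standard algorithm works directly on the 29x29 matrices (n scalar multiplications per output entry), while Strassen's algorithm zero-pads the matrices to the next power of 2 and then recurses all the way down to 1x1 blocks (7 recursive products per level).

Matrix multiplication for 29x29 matrices:

Strassen's algorithm requires power-of-2 dimensions. Pad 29x29 to 32x32 (next power of 2).

Standard algorithm: 29^3 = 24389 multiplications
Strassen's algorithm: 7^(log2(32)) = 7^5 = 16807 multiplications
Savings: 24389 - 16807 = 7582 multiplications

Standard: 24389 multiplications (29^3). Strassen: 16807 multiplications (7^5, after padding to 32x32). Strassen reduces 8 recursive multiplications to 7 at each level.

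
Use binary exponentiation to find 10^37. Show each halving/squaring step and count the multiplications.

Computing 10^37 by squaring (build up from 10^1; each line after the first costs one multiplication):

10^1 = 10
10^2 = (10^1)^2 = 10^2 = 100
10^4 = (10^2)^2 = 100^2 = 10000
10^8 = (10^4)^2 = 10000^2 = 100000000
10^9 = 10 * 10^8 = 10 * 100000000 = 1000000000
10^18 = (10^9)^2 = 1000000000^2 = 1000000000000000000
10^36 = (10^18)^2 = 1000000000000000000^2 = 1000000000000000000000000000000000000
10^37 = 10 * 10^36 = 10 * 1000000000000000000000000000000000000 = 10000000000000000000000000000000000000

Result: 10000000000000000000000000000000000000
Multiplications needed: 7 (7 lines after 10^1)

10^37 = 10000000000000000000000000000000000000. Using exponentiation by squaring, this requires 7 multiplications. The key idea: if the exponent is even, square the half-power; if odd, multiply by the base once.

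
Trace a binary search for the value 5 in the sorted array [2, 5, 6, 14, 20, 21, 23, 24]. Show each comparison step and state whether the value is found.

Binary search for 5 in [2, 5, 6, 14, 20, 21, 23, 24]:

lo=0, hi=7, mid=3, arr[mid]=14 -> 14 > 5, search left half
lo=0, hi=2, mid=1, arr[mid]=5 -> Found target at index 1!

Binary search finds 5 at index 1 after 2 comparisons. The search repeatedly halves the search space by comparing with the middle element.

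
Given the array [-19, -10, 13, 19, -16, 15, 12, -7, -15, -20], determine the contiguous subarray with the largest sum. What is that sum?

Using Kadane's algorithm on [-19, -10, 13, 19, -16, 15, 12, -7, -15, -20]:

Scanning through the array:
Position 1 (value -10): max_ending_here = -10, max_so_far = -10
Position 2 (value 13): max_ending_here = 13, max_so_far = 13
Position 3 (value 19): max_ending_here = 32, max_so_far = 32
Position 4 (value -16): max_ending_here = 16, max_so_far = 32
Position 5 (value 15): max_ending_here = 31, max_so_far = 32
Position 6 (value 12): max_ending_here = 43, max_so_far = 43
Position 7 (value -7): max_ending_here = 36, max_so_far = 43
Position 8 (value -15): max_ending_here = 21, max_so_far = 43
Position 9 (value -20): max_ending_here = 1, max_so_far = 43

Maximum subarray: [13, 19, -16, 15, 12]
Maximum sum: 43

The maximum subarray is [13, 19, -16, 15, 12] with sum 43. This subarray runs from index 2 to index 6.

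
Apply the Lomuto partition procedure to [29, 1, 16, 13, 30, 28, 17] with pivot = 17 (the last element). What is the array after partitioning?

Lomuto partition with pivot = 17:

Initial array: [29, 1, 16, 13, 30, 28, 17]

arr[0]=29 > 17: no swap
arr[1]=1 <= 17: swap with position 0, array becomes [1, 29, 16, 13, 30, 28, 17]
arr[2]=16 <= 17: swap with position 1, array becomes [1, 16, 29, 13, 30, 28, 17]
arr[3]=13 <= 17: swap with position 2, array becomes [1, 16, 13, 29, 30, 28, 17]
arr[4]=30 > 17: no swap
arr[5]=28 > 17: no swap

Place pivot at position 3: [1, 16, 13, 17, 30, 28, 29]
Pivot position: 3

After partitioning with pivot 17, the array becomes [1, 16, 13, 17, 30, 28, 29]. The pivot is placed at index 3. All elements to the left of the pivot are <= 17, and all elements to the right are > 17.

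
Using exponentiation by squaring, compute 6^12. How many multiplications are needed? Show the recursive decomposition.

Computing 6^12 by squaring (build up from 6^1; each line after the first costs one multiplication):

6^1 = 6
6^2 = (6^1)^2 = 6^2 = 36
6^3 = 6 * 6^2 = 6 * 36 = 216
6^6 = (6^3)^2 = 216^2 = 46656
6^12 = (6^6)^2 = 46656^2 = 2176782336

Result: 2176782336
Multiplications needed: 4 (4 lines after 6^1)

6^12 = 2176782336. Using exponentiation by squaring, this requires 4 multiplications. The key idea: if the exponent is even, square the half-power; if odd, multiply by the base once.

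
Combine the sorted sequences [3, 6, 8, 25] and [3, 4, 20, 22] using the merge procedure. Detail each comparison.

Merging process:

Compare 3 vs 3: take 3 from left. Merged: [3]
Compare 6 vs 3: take 3 from right. Merged: [3, 3]
Compare 6 vs 4: take 4 from right. Merged: [3, 3, 4]
Compare 6 vs 20: take 6 from left. Merged: [3, 3, 4, 6]
Compare 8 vs 20: take 8 from left. Merged: [3, 3, 4, 6, 8]
Compare 25 vs 20: take 20 from right. Merged: [3, 3, 4, 6, 8, 20]
Compare 25 vs 22: take 22 from right. Merged: [3, 3, 4, 6, 8, 20, 22]
Append remaining from left: [25]. Merged: [3, 3, 4, 6, 8, 20, 22, 25]

Final merged array: [3, 3, 4, 6, 8, 20, 22, 25]
Total comparisons: 7

The merged array is [3, 3, 4, 6, 8, 20, 22, 25], requiring 7 comparisons. The merge step runs in O(n) time where n is the total number of elements.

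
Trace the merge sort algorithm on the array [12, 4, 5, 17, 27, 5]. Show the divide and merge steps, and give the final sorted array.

Merge sort trace:

Split: [12, 4, 5, 17, 27, 5] -> [12, 4, 5] and [17, 27, 5]
  Split: [12, 4, 5] -> [12] and [4, 5]
    Split: [4, 5] -> [4] and [5]
    Merge: [4] + [5] -> [4, 5]
  Merge: [12] + [4, 5] -> [4, 5, 12]
  Split: [17, 27, 5] -> [17] and [27, 5]
    Split: [27, 5] -> [27] and [5]
    Merge: [27] + [5] -> [5, 27]
  Merge: [17] + [5, 27] -> [5, 17, 27]
Merge: [4, 5, 12] + [5, 17, 27] -> [4, 5, 5, 12, 17, 27]

Final sorted array: [4, 5, 5, 12, 17, 27]

The merge sort proceeds by recursively splitting the array and merging sorted halves.
After all merges, the sorted array is [4, 5, 5, 12, 17, 27].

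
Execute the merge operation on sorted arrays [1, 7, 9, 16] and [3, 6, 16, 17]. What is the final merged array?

Merging process:

Compare 1 vs 3: take 1 from left. Merged: [1]
Compare 7 vs 3: take 3 from right. Merged: [1, 3]
Compare 7 vs 6: take 6 from right. Merged: [1, 3, 6]
Compare 7 vs 16: take 7 from left. Merged: [1, 3, 6, 7]
Compare 9 vs 16: take 9 from left. Merged: [1, 3, 6, 7, 9]
Compare 16 vs 16: take 16 from left. Merged: [1, 3, 6, 7, 9, 16]
Append remaining from right: [16, 17]. Merged: [1, 3, 6, 7, 9, 16, 16, 17]

Final merged array: [1, 3, 6, 7, 9, 16, 16, 17]
Total comparisons: 6

The merged array is [1, 3, 6, 7, 9, 16, 16, 17], requiring 6 comparisons. The merge step runs in O(n) time where n is the total number of elements.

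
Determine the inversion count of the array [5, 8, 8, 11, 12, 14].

Finding inversions in [5, 8, 8, 11, 12, 14]:


Total inversions: 0

The array has 0 inversions. It is already sorted.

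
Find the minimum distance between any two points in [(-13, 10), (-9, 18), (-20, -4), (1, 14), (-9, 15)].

Computing all pairwise distances among 5 points:

d((-13, 10), (-9, 18)) = 8.9443
d((-13, 10), (-20, -4)) = 15.6525
d((-13, 10), (1, 14)) = 14.5602
d((-13, 10), (-9, 15)) = 6.4031
d((-9, 18), (-20, -4)) = 24.5967
d((-9, 18), (1, 14)) = 10.7703
d((-9, 18), (-9, 15)) = 3.0 <-- minimum
d((-20, -4), (1, 14)) = 27.6586
d((-20, -4), (-9, 15)) = 21.9545
d((1, 14), (-9, 15)) = 10.0499

Closest pair: (-9, 18) and (-9, 15) with distance 3.0

The closest pair is (-9, 18) and (-9, 15) with Euclidean distance 3.0. For 5 points, brute-force pairwise comparison is shown above. For large n, the divide-and-conquer algorithm (sort by x, recurse on halves, check the dividing strip) achieves O(n log n).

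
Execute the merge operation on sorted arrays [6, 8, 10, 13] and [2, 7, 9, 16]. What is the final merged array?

Merging process:

Compare 6 vs 2: take 2 from right. Merged: [2]
Compare 6 vs 7: take 6 from left. Merged: [2, 6]
Compare 8 vs 7: take 7 from right. Merged: [2, 6, 7]
Compare 8 vs 9: take 8 from left. Merged: [2, 6, 7, 8]
Compare 10 vs 9: take 9 from right. Merged: [2, 6, 7, 8, 9]
Compare 10 vs 16: take 10 from left. Merged: [2, 6, 7, 8, 9, 10]
Compare 13 vs 16: take 13 from left. Merged: [2, 6, 7, 8, 9, 10, 13]
Append remaining from right: [16]. Merged: [2, 6, 7, 8, 9, 10, 13, 16]

Final merged array: [2, 6, 7, 8, 9, 10, 13, 16]
Total comparisons: 7

The merged array is [2, 6, 7, 8, 9, 10, 13, 16], requiring 7 comparisons. The merge step runs in O(n) time where n is the total number of elements.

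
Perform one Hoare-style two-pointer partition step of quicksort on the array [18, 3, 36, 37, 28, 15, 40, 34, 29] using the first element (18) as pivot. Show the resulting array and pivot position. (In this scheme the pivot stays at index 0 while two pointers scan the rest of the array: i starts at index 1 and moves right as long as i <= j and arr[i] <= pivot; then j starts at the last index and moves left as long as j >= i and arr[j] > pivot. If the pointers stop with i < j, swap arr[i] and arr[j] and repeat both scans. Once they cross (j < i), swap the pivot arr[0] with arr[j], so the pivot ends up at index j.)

Hoare-style two-pointer partition with pivot = 18:

Initial array: [18, 3, 36, 37, 28, 15, 40, 34, 29]

Pointers start at i = 1, j = 8.
i stops at index 2 (arr[2]=36 > 18), j stops at index 5 (arr[5]=15 <= 18): swap arr[2] and arr[5], array becomes [18, 3, 15, 37, 28, 36, 40, 34, 29]
i ends at 3, j ends at 2: the pointers have crossed (j < i), so scanning stops.

Swap pivot arr[0] with arr[2] to place pivot at position 2: [15, 3, 18, 37, 28, 36, 40, 34, 29]
Pivot position: 2

After partitioning with pivot 18, the array becomes [15, 3, 18, 37, 28, 36, 40, 34, 29]. The pivot is placed at index 2. All elements to the left of the pivot are <= 18, and all elements to the right are > 18.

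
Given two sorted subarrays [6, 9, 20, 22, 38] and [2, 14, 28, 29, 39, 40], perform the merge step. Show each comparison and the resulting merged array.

Merging process:

Compare 6 vs 2: take 2 from right. Merged: [2]
Compare 6 vs 14: take 6 from left. Merged: [2, 6]
Compare 9 vs 14: take 9 from left. Merged: [2, 6, 9]
Compare 20 vs 14: take 14 from right. Merged: [2, 6, 9, 14]
Compare 20 vs 28: take 20 from left. Merged: [2, 6, 9, 14, 20]
Compare 22 vs 28: take 22 from left. Merged: [2, 6, 9, 14, 20, 22]
Compare 38 vs 28: take 28 from right. Merged: [2, 6, 9, 14, 20, 22, 28]
Compare 38 vs 29: take 29 from right. Merged: [2, 6, 9, 14, 20, 22, 28, 29]
Compare 38 vs 39: take 38 from left. Merged: [2, 6, 9, 14, 20, 22, 28, 29, 38]
Append remaining from right: [39, 40]. Merged: [2, 6, 9, 14, 20, 22, 28, 29, 38, 39, 40]

Final merged array: [2, 6, 9, 14, 20, 22, 28, 29, 38, 39, 40]
Total comparisons: 9

The merged array is [2, 6, 9, 14, 20, 22, 28, 29, 38, 39, 40], requiring 9 comparisons. The merge step runs in O(n) time where n is the total number of elements.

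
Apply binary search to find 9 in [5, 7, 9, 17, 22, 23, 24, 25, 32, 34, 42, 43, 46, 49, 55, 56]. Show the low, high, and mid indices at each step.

Binary search for 9 in [5, 7, 9, 17, 22, 23, 24, 25, 32, 34, 42, 43, 46, 49, 55, 56]:

lo=0, hi=15, mid=7, arr[mid]=25 -> 25 > 9, search left half
lo=0, hi=6, mid=3, arr[mid]=17 -> 17 > 9, search left half
lo=0, hi=2, mid=1, arr[mid]=7 -> 7 < 9, search right half
lo=2, hi=2, mid=2, arr[mid]=9 -> Found target at index 2!

Binary search finds 9 at index 2 after 4 comparisons. The search repeatedly halves the search space by comparing with the middle element.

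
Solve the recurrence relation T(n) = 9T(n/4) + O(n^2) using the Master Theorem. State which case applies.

Master Theorem for T(n) = 9T(n/4) + O(n^2):

a = 9, b = 4, c = 2
log_b(a) = log_4(9) = 1.5850

Case 3: c = 2 > log_4(9) = 1.5850
T(n) = O(n^2) = O(n^2)

For T(n) = 9T(n/4) + O(n^2): log_4(9) = 1.5850. This is Case 3 of the Master Theorem (c > log_b(a), work dominated by root), giving O(n^2).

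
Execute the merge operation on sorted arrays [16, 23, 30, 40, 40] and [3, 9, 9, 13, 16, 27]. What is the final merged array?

Merging process:

Compare 16 vs 3: take 3 from right. Merged: [3]
Compare 16 vs 9: take 9 from right. Merged: [3, 9]
Compare 16 vs 9: take 9 from right. Merged: [3, 9, 9]
Compare 16 vs 13: take 13 from right. Merged: [3, 9, 9, 13]
Compare 16 vs 16: take 16 from left. Merged: [3, 9, 9, 13, 16]
Compare 23 vs 16: take 16 from right. Merged: [3, 9, 9, 13, 16, 16]
Compare 23 vs 27: take 23 from left. Merged: [3, 9, 9, 13, 16, 16, 23]
Compare 30 vs 27: take 27 from right. Merged: [3, 9, 9, 13, 16, 16, 23, 27]
Append remaining from left: [30, 40, 40]. Merged: [3, 9, 9, 13, 16, 16, 23, 27, 30, 40, 40]

Final merged array: [3, 9, 9, 13, 16, 16, 23, 27, 30, 40, 40]
Total comparisons: 8

The merged array is [3, 9, 9, 13, 16, 16, 23, 27, 30, 40, 40], requiring 8 comparisons. The merge step runs in O(n) time where n is the total number of elements.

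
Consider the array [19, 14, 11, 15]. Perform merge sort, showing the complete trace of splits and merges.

Merge sort trace:

Split: [19, 14, 11, 15] -> [19, 14] and [11, 15]
  Split: [19, 14] -> [19] and [14]
  Merge: [19] + [14] -> [14, 19]
  Split: [11, 15] -> [11] and [15]
  Merge: [11] + [15] -> [11, 15]
Merge: [14, 19] + [11, 15] -> [11, 14, 15, 19]

Final sorted array: [11, 14, 15, 19]

The merge sort proceeds by recursively splitting the array and merging sorted halves.
After all merges, the sorted array is [11, 14, 15, 19].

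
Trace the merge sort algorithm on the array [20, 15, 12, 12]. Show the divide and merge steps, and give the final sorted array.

Merge sort trace:

Split: [20, 15, 12, 12] -> [20, 15] and [12, 12]
  Split: [20, 15] -> [20] and [15]
  Merge: [20] + [15] -> [15, 20]
  Split: [12, 12] -> [12] and [12]
  Merge: [12] + [12] -> [12, 12]
Merge: [15, 20] + [12, 12] -> [12, 12, 15, 20]

Final sorted array: [12, 12, 15, 20]

The merge sort proceeds by recursively splitting the array and merging sorted halves.
After all merges, the sorted array is [12, 12, 15, 20].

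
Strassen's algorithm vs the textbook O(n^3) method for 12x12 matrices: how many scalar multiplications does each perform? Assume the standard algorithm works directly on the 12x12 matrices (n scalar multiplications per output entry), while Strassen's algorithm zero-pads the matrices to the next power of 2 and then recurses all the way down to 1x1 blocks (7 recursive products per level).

Matrix multiplication for 12x12 matrices:

Strassen's algorithm requires power-of-2 dimensions. Pad 12x12 to 16x16 (next power of 2).

Standard algorithm: 12^3 = 1728 multiplications
Strassen's algorithm: 7^(log2(16)) = 7^4 = 2401 multiplications
Difference: 1728 - 2401 = -673 (Strassen uses MORE here due to padding overhead — for small or just-over-power-of-2 n, padding can outweigh the per-level savings)

Standard: 1728 multiplications (12^3). Strassen: 2401 multiplications (7^4, after padding to 16x16). Strassen reduces 8 recursive multiplications to 7 at each level.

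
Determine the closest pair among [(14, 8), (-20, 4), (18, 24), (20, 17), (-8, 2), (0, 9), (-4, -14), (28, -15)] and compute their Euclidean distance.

Computing all pairwise distances among 8 points:

d((14, 8), (-20, 4)) = 34.2345
d((14, 8), (18, 24)) = 16.4924
d((14, 8), (20, 17)) = 10.8167
d((14, 8), (-8, 2)) = 22.8035
d((14, 8), (0, 9)) = 14.0357
d((14, 8), (-4, -14)) = 28.4253
d((14, 8), (28, -15)) = 26.9258
d((-20, 4), (18, 24)) = 42.9418
d((-20, 4), (20, 17)) = 42.0595
d((-20, 4), (-8, 2)) = 12.1655
d((-20, 4), (0, 9)) = 20.6155
d((-20, 4), (-4, -14)) = 24.0832
d((-20, 4), (28, -15)) = 51.6236
d((18, 24), (20, 17)) = 7.2801 <-- minimum
d((18, 24), (-8, 2)) = 34.0588
d((18, 24), (0, 9)) = 23.4307
d((18, 24), (-4, -14)) = 43.909
d((18, 24), (28, -15)) = 40.2616
d((20, 17), (-8, 2)) = 31.7648
d((20, 17), (0, 9)) = 21.5407
d((20, 17), (-4, -14)) = 39.2046
d((20, 17), (28, -15)) = 32.9848
d((-8, 2), (0, 9)) = 10.6301
d((-8, 2), (-4, -14)) = 16.4924
d((-8, 2), (28, -15)) = 39.8121
d((0, 9), (-4, -14)) = 23.3452
d((0, 9), (28, -15)) = 36.8782
d((-4, -14), (28, -15)) = 32.0156

Closest pair: (18, 24) and (20, 17) with distance 7.2801

The closest pair is (18, 24) and (20, 17) with Euclidean distance 7.2801. For 8 points, brute-force pairwise comparison is shown above. For large n, the divide-and-conquer algorithm (sort by x, recurse on halves, check the dividing strip) achieves O(n log n).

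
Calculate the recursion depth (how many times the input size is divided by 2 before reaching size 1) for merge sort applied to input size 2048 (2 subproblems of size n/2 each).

For divide and conquer with division factor 2:

Problem sizes at each level:
Level 0: 2048
Level 1: 1024
Level 2: 512
Level 3: 256
Level 4: 128
Level 5: 64
Level 6: 32
Level 7: 16
Level 8: 8
Level 9: 4
Level 10: 2
Level 11: 1

The root is level 0 and the size-1 base case is level 11 (the tree spans levels 0 through 11, i.e. 12 levels counting the root), so the depth is the number of divisions: log_2(2048) = 11

The recursion tree depth is log_2(2048) = 11. At each level, the problem size is divided by 2, so it takes 11 divisions to reduce to a base case of size 1. The algorithm makes 2 recursive calls at each level.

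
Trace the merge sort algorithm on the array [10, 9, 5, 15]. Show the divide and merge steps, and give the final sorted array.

Merge sort trace:

Split: [10, 9, 5, 15] -> [10, 9] and [5, 15]
  Split: [10, 9] -> [10] and [9]
  Merge: [10] + [9] -> [9, 10]
  Split: [5, 15] -> [5] and [15]
  Merge: [5] + [15] -> [5, 15]
Merge: [9, 10] + [5, 15] -> [5, 9, 10, 15]

Final sorted array: [5, 9, 10, 15]

The merge sort proceeds by recursively splitting the array and merging sorted halves.
After all merges, the sorted array is [5, 9, 10, 15].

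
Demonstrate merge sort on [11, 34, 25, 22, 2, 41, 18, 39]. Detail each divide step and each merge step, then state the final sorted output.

Merge sort trace:

Split: [11, 34, 25, 22, 2, 41, 18, 39] -> [11, 34, 25, 22] and [2, 41, 18, 39]
  Split: [11, 34, 25, 22] -> [11, 34] and [25, 22]
    Split: [11, 34] -> [11] and [34]
    Merge: [11] + [34] -> [11, 34]
    Split: [25, 22] -> [25] and [22]
    Merge: [25] + [22] -> [22, 25]
  Merge: [11, 34] + [22, 25] -> [11, 22, 25, 34]
  Split: [2, 41, 18, 39] -> [2, 41] and [18, 39]
    Split: [2, 41] -> [2] and [41]
    Merge: [2] + [41] -> [2, 41]
    Split: [18, 39] -> [18] and [39]
    Merge: [18] + [39] -> [18, 39]
  Merge: [2, 41] + [18, 39] -> [2, 18, 39, 41]
Merge: [11, 22, 25, 34] + [2, 18, 39, 41] -> [2, 11, 18, 22, 25, 34, 39, 41]

Final sorted array: [2, 11, 18, 22, 25, 34, 39, 41]

The merge sort proceeds by recursively splitting the array and merging sorted halves.
After all merges, the sorted array is [2, 11, 18, 22, 25, 34, 39, 41].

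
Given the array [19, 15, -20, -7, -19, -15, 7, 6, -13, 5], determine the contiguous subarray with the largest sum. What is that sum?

Using Kadane's algorithm on [19, 15, -20, -7, -19, -15, 7, 6, -13, 5]:

Scanning through the array:
Position 1 (value 15): max_ending_here = 34, max_so_far = 34
Position 2 (value -20): max_ending_here = 14, max_so_far = 34
Position 3 (value -7): max_ending_here = 7, max_so_far = 34
Position 4 (value -19): max_ending_here = -12, max_so_far = 34
Position 5 (value -15): max_ending_here = -15, max_so_far = 34
Position 6 (value 7): max_ending_here = 7, max_so_far = 34
Position 7 (value 6): max_ending_here = 13, max_so_far = 34
Position 8 (value -13): max_ending_here = 0, max_so_far = 34
Position 9 (value 5): max_ending_here = 5, max_so_far = 34

Maximum subarray: [19, 15]
Maximum sum: 34

The maximum subarray is [19, 15] with sum 34. This subarray runs from index 0 to index 1.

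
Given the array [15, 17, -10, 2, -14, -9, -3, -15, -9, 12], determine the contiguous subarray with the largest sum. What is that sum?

Using Kadane's algorithm on [15, 17, -10, 2, -14, -9, -3, -15, -9, 12]:

Scanning through the array:
Position 1 (value 17): max_ending_here = 32, max_so_far = 32
Position 2 (value -10): max_ending_here = 22, max_so_far = 32
Position 3 (value 2): max_ending_here = 24, max_so_far = 32
Position 4 (value -14): max_ending_here = 10, max_so_far = 32
Position 5 (value -9): max_ending_here = 1, max_so_far = 32
Position 6 (value -3): max_ending_here = -2, max_so_far = 32
Position 7 (value -15): max_ending_here = -15, max_so_far = 32
Position 8 (value -9): max_ending_here = -9, max_so_far = 32
Position 9 (value 12): max_ending_here = 12, max_so_far = 32

Maximum subarray: [15, 17]
Maximum sum: 32

The maximum subarray is [15, 17] with sum 32. This subarray runs from index 0 to index 1.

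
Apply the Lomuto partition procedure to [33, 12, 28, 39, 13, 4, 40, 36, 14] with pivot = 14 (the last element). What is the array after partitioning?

Lomuto partition with pivot = 14:

Initial array: [33, 12, 28, 39, 13, 4, 40, 36, 14]

arr[0]=33 > 14: no swap
arr[1]=12 <= 14: swap with position 0, array becomes [12, 33, 28, 39, 13, 4, 40, 36, 14]
arr[2]=28 > 14: no swap
arr[3]=39 > 14: no swap
arr[4]=13 <= 14: swap with position 1, array becomes [12, 13, 28, 39, 33, 4, 40, 36, 14]
arr[5]=4 <= 14: swap with position 2, array becomes [12, 13, 4, 39, 33, 28, 40, 36, 14]
arr[6]=40 > 14: no swap
arr[7]=36 > 14: no swap

Place pivot at position 3: [12, 13, 4, 14, 33, 28, 40, 36, 39]
Pivot position: 3

After partitioning with pivot 14, the array becomes [12, 13, 4, 14, 33, 28, 40, 36, 39]. The pivot is placed at index 3. All elements to the left of the pivot are <= 14, and all elements to the right are > 14.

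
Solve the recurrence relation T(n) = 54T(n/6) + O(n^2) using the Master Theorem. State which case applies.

Master Theorem for T(n) = 54T(n/6) + O(n^2):

a = 54, b = 6, c = 2
log_b(a) = log_6(54) = 2.2263

Case 1: c = 2 < log_6(54) = 2.2263
T(n) = O(n^(log_6 54))

For T(n) = 54T(n/6) + O(n^2): log_6(54) = 2.2263. This is Case 1 of the Master Theorem (c < log_b(a), work dominated by leaves), giving O(n^(log_6 54)).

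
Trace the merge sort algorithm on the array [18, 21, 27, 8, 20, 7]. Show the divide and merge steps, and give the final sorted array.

Merge sort trace:

Split: [18, 21, 27, 8, 20, 7] -> [18, 21, 27] and [8, 20, 7]
  Split: [18, 21, 27] -> [18] and [21, 27]
    Split: [21, 27] -> [21] and [27]
    Merge: [21] + [27] -> [21, 27]
  Merge: [18] + [21, 27] -> [18, 21, 27]
  Split: [8, 20, 7] -> [8] and [20, 7]
    Split: [20, 7] -> [20] and [7]
    Merge: [20] + [7] -> [7, 20]
  Merge: [8] + [7, 20] -> [7, 8, 20]
Merge: [18, 21, 27] + [7, 8, 20] -> [7, 8, 18, 20, 21, 27]

Final sorted array: [7, 8, 18, 20, 21, 27]

The merge sort proceeds by recursively splitting the array and merging sorted halves.
After all merges, the sorted array is [7, 8, 18, 20, 21, 27].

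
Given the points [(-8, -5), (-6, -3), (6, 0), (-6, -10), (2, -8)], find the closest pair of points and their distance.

Computing all pairwise distances among 5 points:

d((-8, -5), (-6, -3)) = 2.8284 <-- minimum
d((-8, -5), (6, 0)) = 14.8661
d((-8, -5), (-6, -10)) = 5.3852
d((-8, -5), (2, -8)) = 10.4403
d((-6, -3), (6, 0)) = 12.3693
d((-6, -3), (-6, -10)) = 7.0
d((-6, -3), (2, -8)) = 9.434
d((6, 0), (-6, -10)) = 15.6205
d((6, 0), (2, -8)) = 8.9443
d((-6, -10), (2, -8)) = 8.2462

Closest pair: (-8, -5) and (-6, -3) with distance 2.8284

The closest pair is (-8, -5) and (-6, -3) with Euclidean distance 2.8284. For 5 points, brute-force pairwise comparison is shown above. For large n, the divide-and-conquer algorithm (sort by x, recurse on halves, check the dividing strip) achieves O(n log n).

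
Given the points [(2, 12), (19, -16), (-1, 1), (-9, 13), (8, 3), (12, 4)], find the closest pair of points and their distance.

Computing all pairwise distances among 6 points:

d((2, 12), (19, -16)) = 32.7567
d((2, 12), (-1, 1)) = 11.4018
d((2, 12), (-9, 13)) = 11.0454
d((2, 12), (8, 3)) = 10.8167
d((2, 12), (12, 4)) = 12.8062
d((19, -16), (-1, 1)) = 26.2488
d((19, -16), (-9, 13)) = 40.3113
d((19, -16), (8, 3)) = 21.9545
d((19, -16), (12, 4)) = 21.1896
d((-1, 1), (-9, 13)) = 14.4222
d((-1, 1), (8, 3)) = 9.2195
d((-1, 1), (12, 4)) = 13.3417
d((-9, 13), (8, 3)) = 19.7231
d((-9, 13), (12, 4)) = 22.8473
d((8, 3), (12, 4)) = 4.1231 <-- minimum

Closest pair: (8, 3) and (12, 4) with distance 4.1231

The closest pair is (8, 3) and (12, 4) with Euclidean distance 4.1231. For 6 points, brute-force pairwise comparison is shown above. For large n, the divide-and-conquer algorithm (sort by x, recurse on halves, check the dividing strip) achieves O(n log n).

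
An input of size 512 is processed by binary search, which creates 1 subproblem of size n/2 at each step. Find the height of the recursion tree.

For divide and conquer with division factor 2:

Problem sizes at each level:
Level 0: 512
Level 1: 256
Level 2: 128
Level 3: 64
Level 4: 32
Level 5: 16
Level 6: 8
Level 7: 4
Level 8: 2
Level 9: 1

The root is level 0 and the size-1 base case is level 9 (the tree spans levels 0 through 9, i.e. 10 levels counting the root), so the depth is the number of divisions: log_2(512) = 9

The recursion tree depth is log_2(512) = 9. At each level, the problem size is divided by 2, so it takes 9 divisions to reduce to a base case of size 1. The algorithm makes 1 recursive call at each level.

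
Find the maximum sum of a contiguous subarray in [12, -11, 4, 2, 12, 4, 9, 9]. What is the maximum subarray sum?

Using Kadane's algorithm on [12, -11, 4, 2, 12, 4, 9, 9]:

Scanning through the array:
Position 1 (value -11): max_ending_here = 1, max_so_far = 12
Position 2 (value 4): max_ending_here = 5, max_so_far = 12
Position 3 (value 2): max_ending_here = 7, max_so_far = 12
Position 4 (value 12): max_ending_here = 19, max_so_far = 19
Position 5 (value 4): max_ending_here = 23, max_so_far = 23
Position 6 (value 9): max_ending_here = 32, max_so_far = 32
Position 7 (value 9): max_ending_here = 41, max_so_far = 41

Maximum subarray: [12, -11, 4, 2, 12, 4, 9, 9]
Maximum sum: 41

The maximum subarray is [12, -11, 4, 2, 12, 4, 9, 9] with sum 41. This subarray runs from index 0 to index 7.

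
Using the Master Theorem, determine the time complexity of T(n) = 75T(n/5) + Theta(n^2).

Master Theorem for T(n) = 75T(n/5) + O(n^2):

a = 75, b = 5, c = 2
log_b(a) = log_5(75) = 2.6826

Case 1: c = 2 < log_5(75) = 2.6826
T(n) = O(n^(log_5 75))

For T(n) = 75T(n/5) + O(n^2): log_5(75) = 2.6826. This is Case 1 of the Master Theorem (c < log_b(a), work dominated by leaves), giving O(n^(log_5 75)).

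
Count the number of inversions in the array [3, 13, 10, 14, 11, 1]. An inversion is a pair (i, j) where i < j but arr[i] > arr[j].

Finding inversions in [3, 13, 10, 14, 11, 1]:

(0, 5): arr[0]=3 > arr[5]=1
(1, 2): arr[1]=13 > arr[2]=10
(1, 4): arr[1]=13 > arr[4]=11
(1, 5): arr[1]=13 > arr[5]=1
(2, 5): arr[2]=10 > arr[5]=1
(3, 4): arr[3]=14 > arr[4]=11
(3, 5): arr[3]=14 > arr[5]=1
(4, 5): arr[4]=11 > arr[5]=1

Total inversions: 8

The array has 8 inversion(s): (0,5), (1,2), (1,4), (1,5), (2,5), (3,4), (3,5), (4,5). Each pair (i,j) satisfies i < j and arr[i] > arr[j].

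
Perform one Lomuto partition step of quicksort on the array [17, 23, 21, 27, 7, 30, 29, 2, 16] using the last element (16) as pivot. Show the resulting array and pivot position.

Lomuto partition with pivot = 16:

Initial array: [17, 23, 21, 27, 7, 30, 29, 2, 16]

arr[0]=17 > 16: no swap
arr[1]=23 > 16: no swap
arr[2]=21 > 16: no swap
arr[3]=27 > 16: no swap
arr[4]=7 <= 16: swap with position 0, array becomes [7, 23, 21, 27, 17, 30, 29, 2, 16]
arr[5]=30 > 16: no swap
arr[6]=29 > 16: no swap
arr[7]=2 <= 16: swap with position 1, array becomes [7, 2, 21, 27, 17, 30, 29, 23, 16]

Place pivot at position 2: [7, 2, 16, 27, 17, 30, 29, 23, 21]
Pivot position: 2

After partitioning with pivot 16, the array becomes [7, 2, 16, 27, 17, 30, 29, 23, 21]. The pivot is placed at index 2. All elements to the left of the pivot are <= 16, and all elements to the right are > 16.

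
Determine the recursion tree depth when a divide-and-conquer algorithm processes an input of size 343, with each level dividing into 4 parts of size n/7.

For divide and conquer with division factor 7:

Problem sizes at each level:
Level 0: 343
Level 1: 49
Level 2: 7
Level 3: 1

The root is level 0 and the size-1 base case is level 3 (the tree spans levels 0 through 3, i.e. 4 levels counting the root), so the depth is the number of divisions: log_7(343) = 3

The recursion tree depth is log_7(343) = 3. At each level, the problem size is divided by 7, so it takes 3 divisions to reduce to a base case of size 1. The algorithm makes 4 recursive calls at each level.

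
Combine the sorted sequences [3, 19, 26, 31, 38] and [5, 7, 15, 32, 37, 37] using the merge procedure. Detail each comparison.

Merging process:

Compare 3 vs 5: take 3 from left. Merged: [3]
Compare 19 vs 5: take 5 from right. Merged: [3, 5]
Compare 19 vs 7: take 7 from right. Merged: [3, 5, 7]
Compare 19 vs 15: take 15 from right. Merged: [3, 5, 7, 15]
Compare 19 vs 32: take 19 from left. Merged: [3, 5, 7, 15, 19]
Compare 26 vs 32: take 26 from left. Merged: [3, 5, 7, 15, 19, 26]
Compare 31 vs 32: take 31 from left. Merged: [3, 5, 7, 15, 19, 26, 31]
Compare 38 vs 32: take 32 from right. Merged: [3, 5, 7, 15, 19, 26, 31, 32]
Compare 38 vs 37: take 37 from right. Merged: [3, 5, 7, 15, 19, 26, 31, 32, 37]
Compare 38 vs 37: take 37 from right. Merged: [3, 5, 7, 15, 19, 26, 31, 32, 37, 37]
Append remaining from left: [38]. Merged: [3, 5, 7, 15, 19, 26, 31, 32, 37, 37, 38]

Final merged array: [3, 5, 7, 15, 19, 26, 31, 32, 37, 37, 38]
Total comparisons: 10

The merged array is [3, 5, 7, 15, 19, 26, 31, 32, 37, 37, 38], requiring 10 comparisons. The merge step runs in O(n) time where n is the total number of elements.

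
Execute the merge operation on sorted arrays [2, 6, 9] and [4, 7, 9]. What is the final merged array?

Merging process:

Compare 2 vs 4: take 2 from left. Merged: [2]
Compare 6 vs 4: take 4 from right. Merged: [2, 4]
Compare 6 vs 7: take 6 from left. Merged: [2, 4, 6]
Compare 9 vs 7: take 7 from right. Merged: [2, 4, 6, 7]
Compare 9 vs 9: take 9 from left. Merged: [2, 4, 6, 7, 9]
Append remaining from right: [9]. Merged: [2, 4, 6, 7, 9, 9]

Final merged array: [2, 4, 6, 7, 9, 9]
Total comparisons: 5

The merged array is [2, 4, 6, 7, 9, 9], requiring 5 comparisons. The merge step runs in O(n) time where n is the total number of elements.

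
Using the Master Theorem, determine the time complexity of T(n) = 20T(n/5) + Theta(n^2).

Master Theorem for T(n) = 20T(n/5) + O(n^2):

a = 20, b = 5, c = 2
log_b(a) = log_5(20) = 1.8614

Case 3: c = 2 > log_5(20) = 1.8614
T(n) = O(n^2) = O(n^2)

For T(n) = 20T(n/5) + O(n^2): log_5(20) = 1.8614. This is Case 3 of the Master Theorem (c > log_b(a), work dominated by root), giving O(n^2).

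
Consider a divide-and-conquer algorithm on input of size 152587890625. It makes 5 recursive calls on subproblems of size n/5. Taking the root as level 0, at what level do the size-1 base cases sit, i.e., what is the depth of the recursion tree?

For divide and conquer with division factor 5:

Problem sizes at each level:
Level 0: 152587890625
Level 1: 30517578125
Level 2: 6103515625
Level 3: 1220703125
Level 4: 244140625
Level 5: 48828125
Level 6: 9765625
Level 7: 1953125
Level 8: 390625
Level 9: 78125
Level 10: 15625
Level 11: 3125
Level 12: 625
Level 13: 125
Level 14: 25
Level 15: 5
Level 16: 1

The root is level 0 and the size-1 base case is level 16 (the tree spans levels 0 through 16, i.e. 17 levels counting the root), so the depth is the number of divisions: log_5(152587890625) = 16

The recursion tree depth is log_5(152587890625) = 16. At each level, the problem size is divided by 5, so it takes 16 divisions to reduce to a base case of size 1. The algorithm makes 5 recursive calls at each level.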